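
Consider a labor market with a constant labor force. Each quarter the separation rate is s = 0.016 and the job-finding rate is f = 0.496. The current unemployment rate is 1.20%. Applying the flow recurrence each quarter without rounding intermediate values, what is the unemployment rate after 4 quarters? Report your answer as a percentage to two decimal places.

Unemployment rate after four quarters ≈ 3.02%.

With a fixed labor force, u_{t+1} = u_t + s·(1−u_t) − f·u_t = u_t·(1−s−f) + s.
Here 1−s−f = 0.488 and s = 0.016.
u_1 = 0.012000 × 0.488 + 0.016 = 0.021856.
u_2 = 0.021856 × 0.488 + 0.016 = 0.026666.
u_3 = 0.026666 × 0.488 + 0.016 = 0.029013.
u_4 = 0.029013 × 0.488 + 0.016 = 0.030158.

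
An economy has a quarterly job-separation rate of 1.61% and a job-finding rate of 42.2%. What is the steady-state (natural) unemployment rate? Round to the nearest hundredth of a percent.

Steady-state unemployment rate ≈ 3.67%.

At steady state the flows balance: s·E = f·U, so U/(E+U) = s/(s+f).
u* = 1.61 / (1.61 + 42.2) = 1.61 / 43.81 = 3.67%.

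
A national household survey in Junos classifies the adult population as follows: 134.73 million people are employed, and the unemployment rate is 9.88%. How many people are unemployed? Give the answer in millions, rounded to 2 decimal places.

About 14.77 million are unemployed.

Let U be the number unemployed. The labor force is E + U, and U/(E+U) = 0.0988.
So U = 0.0988 × 134.73 / (1 − 0.0988) = 13.3113 / 0.9012 ≈ 14.77 million.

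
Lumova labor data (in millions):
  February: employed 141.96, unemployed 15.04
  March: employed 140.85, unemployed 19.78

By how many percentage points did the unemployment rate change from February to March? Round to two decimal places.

The unemployment rate changed by +2.73 percentage points.

February: labor force = 141.96 + 15.04 = 157.00; u = 15.04/157.00 = 9.58%.
March: labor force = 140.85 + 19.78 = 160.63; u = 19.78/160.63 = 12.31%.
Change = 12.31% − 9.58% = +2.73 pp.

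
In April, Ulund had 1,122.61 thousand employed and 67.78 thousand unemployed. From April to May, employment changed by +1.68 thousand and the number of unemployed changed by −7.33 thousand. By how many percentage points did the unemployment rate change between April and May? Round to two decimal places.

The unemployment rate changed by −0.59 percentage points.

April: labor force = 1,122.61 + 67.78 = 1,190.39; u = 67.78/1,190.39 = 5.69%.
May: labor force = 1,124.29 + 60.45 = 1,184.74; u = 60.45/1,184.74 = 5.10%.
Change = 5.10% − 5.69% = −0.59 pp.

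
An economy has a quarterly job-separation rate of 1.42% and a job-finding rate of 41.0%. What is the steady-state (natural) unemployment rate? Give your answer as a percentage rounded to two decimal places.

At steady state the flows balance: s·E = f·U, so U/(E+U) = s/(s+f).
u* = 1.42 / (1.42 + 41.0) = 1.42 / 42.42 = 3.35%.

Steady-state unemployment rate ≈ 3.35%.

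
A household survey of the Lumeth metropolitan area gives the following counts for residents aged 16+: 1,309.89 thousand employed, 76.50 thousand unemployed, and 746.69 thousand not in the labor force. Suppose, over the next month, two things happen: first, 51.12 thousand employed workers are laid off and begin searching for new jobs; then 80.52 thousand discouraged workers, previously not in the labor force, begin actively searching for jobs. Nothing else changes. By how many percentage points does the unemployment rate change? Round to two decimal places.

Initially, labor force = 1,309.89 + 76.50 = 1,386.39 thousand, so u = 76.50/1,386.39 = 5.52%.
After the first change, employed falls and unemployed rises by 51.12; labor force unchanged → E = 1,258.77, U = 127.62, labor force = 1,386.39 thousand.
After the second change, unemployed and labor force both rise by 80.52 → E = 1,258.77, U = 208.14, labor force = 1,466.91 thousand.
New unemployment rate = 208.14 / 1,466.91 = 14.19%.
Change = 14.19% − 5.52% = +8.67 percentage points.

The unemployment rate changes by +8.67 percentage points.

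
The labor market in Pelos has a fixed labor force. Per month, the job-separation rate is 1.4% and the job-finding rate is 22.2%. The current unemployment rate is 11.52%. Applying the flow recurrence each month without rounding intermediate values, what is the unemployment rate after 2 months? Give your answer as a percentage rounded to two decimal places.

Unemployment rate after two months ≈ 9.19%.

With a fixed labor force, u_{t+1} = u_t + s·(1−u_t) − f·u_t = u_t·(1−s−f) + s.
Here 1−s−f = 0.764 and s = 0.014.
u_1 = 0.115200 × 0.764 + 0.014 = 0.102013.
u_2 = 0.102013 × 0.764 + 0.014 = 0.091938.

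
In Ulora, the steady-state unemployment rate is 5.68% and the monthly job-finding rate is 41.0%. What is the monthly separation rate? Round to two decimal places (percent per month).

From u* = s/(s+f): s = u·f/(1−u).
s = 0.0568 × 41.0 / (1 − 0.0568) = 2.3288 / 0.9432 ≈ 2.47% per month.

Separation rate ≈ 2.47% per month.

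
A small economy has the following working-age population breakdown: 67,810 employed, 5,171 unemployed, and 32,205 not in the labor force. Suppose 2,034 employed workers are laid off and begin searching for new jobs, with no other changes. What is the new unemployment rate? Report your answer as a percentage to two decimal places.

New unemployment rate ≈ 9.87%.

Initially, labor force = 67,810 + 5,171 = 72,981, so u = 5,171/72,981 = 7.09%.
After the change, employed falls and unemployed rises by 2,034; labor force unchanged → E = 65,776, U = 7,205, labor force = 72,981.
New unemployment rate = 7,205 / 72,981 = 9.87%.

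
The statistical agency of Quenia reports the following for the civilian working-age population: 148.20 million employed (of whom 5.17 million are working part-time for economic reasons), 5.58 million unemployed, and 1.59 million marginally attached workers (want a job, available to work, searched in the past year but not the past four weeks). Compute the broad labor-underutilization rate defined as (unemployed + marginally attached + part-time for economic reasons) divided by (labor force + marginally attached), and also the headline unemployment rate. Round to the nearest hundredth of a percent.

Labor force = 148.20 + 5.58 = 153.78 million.
Numerator = 5.58 + 1.59 + 5.17 = 12.34 million.
Denominator = 153.78 + 1.59 = 155.37 million.
Broad rate = 12.34 / 155.37 = 7.94%.
Headline unemployment rate = 5.58 / 153.78 = 3.63%.

Broad underutilization rate ≈ 7.94%; headline unemployment rate ≈ 3.63%.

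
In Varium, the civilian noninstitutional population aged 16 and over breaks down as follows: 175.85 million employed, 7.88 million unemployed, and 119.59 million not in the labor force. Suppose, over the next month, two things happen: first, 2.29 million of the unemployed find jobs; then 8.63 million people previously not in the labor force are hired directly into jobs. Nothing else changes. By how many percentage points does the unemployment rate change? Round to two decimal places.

The unemployment rate changes by −1.38 percentage points.

Initially, labor force = 175.85 + 7.88 = 183.73 million, so u = 7.88/183.73 = 4.29%.
After the first change, unemployed falls and employed rises by 2.29; labor force unchanged → E = 178.14, U = 5.59, labor force = 183.73 million.
After the second change, employed and labor force both rise by 8.63; unemployed unchanged → E = 186.77, U = 5.59, labor force = 192.36 million.
New unemployment rate = 5.59 / 192.36 = 2.91%.
Change = 2.91% − 4.29% = −1.38 percentage points.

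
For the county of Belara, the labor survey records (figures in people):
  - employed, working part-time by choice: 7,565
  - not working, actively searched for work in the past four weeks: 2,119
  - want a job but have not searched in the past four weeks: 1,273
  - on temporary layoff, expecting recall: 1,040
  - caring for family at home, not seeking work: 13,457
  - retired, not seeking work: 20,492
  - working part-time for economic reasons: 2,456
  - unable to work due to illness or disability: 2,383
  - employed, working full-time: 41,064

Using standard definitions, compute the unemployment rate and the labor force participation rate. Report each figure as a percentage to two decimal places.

Employed = 7,565 + 2,456 + 41,064 = 51,085 (anyone who worked, including part-time for economic reasons, counts as employed).
Unemployed = 2,119 + 1,040 = 3,159 (jobless and actively searching, or on temporary layoff).
Labor force = 51,085 + 3,159 = 54,244.
Not in labor force = 1,273 + 13,457 + 20,492 + 2,383 = 37,605 (those not working and not actively searching are outside the labor force — including those who want a job but have given up searching).
Civilian working-age population = 54,244 + 37,605 = 91,849.
Unemployment rate = 3,159 / 54,244 = 5.82%.
Labor force participation rate = 54,244 / 91,849 = 59.06%.

Unemployment rate ≈ 5.82%; labor force participation rate ≈ 59.06%.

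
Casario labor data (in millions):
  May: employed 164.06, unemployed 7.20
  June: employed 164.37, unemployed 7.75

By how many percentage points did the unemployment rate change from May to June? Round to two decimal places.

May: labor force = 164.06 + 7.20 = 171.26; u = 7.20/171.26 = 4.20%.
June: labor force = 164.37 + 7.75 = 172.12; u = 7.75/172.12 = 4.50%.
Change = 4.50% − 4.20% = +0.30 pp.

The unemployment rate changed by +0.30 percentage points.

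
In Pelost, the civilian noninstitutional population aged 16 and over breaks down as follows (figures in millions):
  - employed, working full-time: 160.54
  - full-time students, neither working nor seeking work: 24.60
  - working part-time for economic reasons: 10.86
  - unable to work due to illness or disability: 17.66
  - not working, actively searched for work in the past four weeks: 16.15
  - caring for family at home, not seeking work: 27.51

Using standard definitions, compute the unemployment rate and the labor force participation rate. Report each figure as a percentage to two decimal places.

Unemployment rate ≈ 8.61%; labor force participation rate ≈ 72.89%.

Employed = 160.54 + 10.86 = 171.40 million (anyone who worked, including part-time for economic reasons, counts as employed).
Unemployed = 16.15 million.
Labor force = 171.40 + 16.15 = 187.55 million.
Not in labor force = 24.60 + 17.66 + 27.51 = 69.77 million (those not working and not actively searching are outside the labor force).
Civilian working-age population = 187.55 + 69.77 = 257.32 million.
Unemployment rate = 16.15 / 187.55 = 8.61%.
Labor force participation rate = 187.55 / 257.32 = 72.89%.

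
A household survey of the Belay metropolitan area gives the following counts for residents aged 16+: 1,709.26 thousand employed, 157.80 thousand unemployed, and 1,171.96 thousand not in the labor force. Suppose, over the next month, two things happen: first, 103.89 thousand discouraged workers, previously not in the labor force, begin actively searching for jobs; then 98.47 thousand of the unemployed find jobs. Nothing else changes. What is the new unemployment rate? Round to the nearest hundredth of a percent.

Initially, labor force = 1,709.26 + 157.80 = 1,867.06 thousand, so u = 157.80/1,867.06 = 8.45%.
After the first change, unemployed and labor force both rise by 103.89 → E = 1,709.26, U = 261.69, labor force = 1,970.95 thousand.
After the second change, unemployed falls and employed rises by 98.47; labor force unchanged → E = 1,807.73, U = 163.22, labor force = 1,970.95 thousand.
New unemployment rate = 163.22 / 1,970.95 = 8.28%.

New unemployment rate ≈ 8.28%.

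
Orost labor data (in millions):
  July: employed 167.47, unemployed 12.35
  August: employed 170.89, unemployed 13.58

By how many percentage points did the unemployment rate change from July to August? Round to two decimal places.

July: labor force = 167.47 + 12.35 = 179.82; u = 12.35/179.82 = 6.87%.
August: labor force = 170.89 + 13.58 = 184.47; u = 13.58/184.47 = 7.36%.
Change = 7.36% − 6.87% = +0.49 pp.

The unemployment rate changed by +0.49 percentage points.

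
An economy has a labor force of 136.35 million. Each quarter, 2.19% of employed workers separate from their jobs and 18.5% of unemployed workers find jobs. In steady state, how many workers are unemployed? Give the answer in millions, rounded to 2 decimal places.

Steady-state unemployment rate u* = s/(s+f) = 2.19/(2.19+18.5) = 0.105848.
Unemployed = u* × labor force = 0.105848 × 136.35 ≈ 14.43 million.

About 14.43 million are unemployed in steady state.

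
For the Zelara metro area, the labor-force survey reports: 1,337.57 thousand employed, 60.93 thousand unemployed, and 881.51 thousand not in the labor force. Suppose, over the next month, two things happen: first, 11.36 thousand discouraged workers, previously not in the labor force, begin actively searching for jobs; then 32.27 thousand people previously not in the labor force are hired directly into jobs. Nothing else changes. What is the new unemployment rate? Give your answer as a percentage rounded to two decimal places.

Initially, labor force = 1,337.57 + 60.93 = 1,398.50 thousand, so u = 60.93/1,398.50 = 4.36%.
After the first change, unemployed and labor force both rise by 11.36 → E = 1,337.57, U = 72.29, labor force = 1,409.86 thousand.
After the second change, employed and labor force both rise by 32.27; unemployed unchanged → E = 1,369.84, U = 72.29, labor force = 1,442.13 thousand.
New unemployment rate = 72.29 / 1,442.13 = 5.01%.

New unemployment rate ≈ 5.01%.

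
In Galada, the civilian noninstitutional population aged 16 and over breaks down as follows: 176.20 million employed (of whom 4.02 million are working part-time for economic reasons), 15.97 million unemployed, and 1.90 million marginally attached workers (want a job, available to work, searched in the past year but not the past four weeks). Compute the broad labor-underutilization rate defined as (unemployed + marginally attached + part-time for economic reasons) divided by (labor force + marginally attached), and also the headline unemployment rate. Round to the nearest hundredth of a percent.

Broad underutilization rate ≈ 11.28%; headline unemployment rate ≈ 8.31%.

Labor force = 176.20 + 15.97 = 192.17 million.
Numerator = 15.97 + 1.90 + 4.02 = 21.89 million.
Denominator = 192.17 + 1.90 = 194.07 million.
Broad rate = 21.89 / 194.07 = 11.28%.
Headline unemployment rate = 15.97 / 192.17 = 8.31%.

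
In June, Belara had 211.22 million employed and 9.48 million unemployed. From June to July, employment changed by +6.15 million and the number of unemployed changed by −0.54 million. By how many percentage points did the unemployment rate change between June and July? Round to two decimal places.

The unemployment rate changed by −0.35 percentage points.

June: labor force = 211.22 + 9.48 = 220.70; u = 9.48/220.70 = 4.30%.
July: labor force = 217.37 + 8.94 = 226.31; u = 8.94/226.31 = 3.95%.
Change = 3.95% − 4.30% = −0.35 pp.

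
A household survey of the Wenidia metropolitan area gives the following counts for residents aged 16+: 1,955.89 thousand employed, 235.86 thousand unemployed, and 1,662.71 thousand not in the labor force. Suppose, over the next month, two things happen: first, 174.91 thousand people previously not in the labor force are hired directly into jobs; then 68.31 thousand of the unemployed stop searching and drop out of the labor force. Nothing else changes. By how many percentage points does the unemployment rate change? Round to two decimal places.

Initially, labor force = 1,955.89 + 235.86 = 2,191.75 thousand, so u = 235.86/2,191.75 = 10.76%.
After the first change, employed and labor force both rise by 174.91; unemployed unchanged → E = 2,130.80, U = 235.86, labor force = 2,366.66 thousand.
After the second change, unemployed and labor force both fall by 68.31 → E = 2,130.80, U = 167.55, labor force = 2,298.35 thousand.
New unemployment rate = 167.55 / 2,298.35 = 7.29%.
Change = 7.29% − 10.76% = −3.47 percentage points.

The unemployment rate changes by −3.47 percentage points.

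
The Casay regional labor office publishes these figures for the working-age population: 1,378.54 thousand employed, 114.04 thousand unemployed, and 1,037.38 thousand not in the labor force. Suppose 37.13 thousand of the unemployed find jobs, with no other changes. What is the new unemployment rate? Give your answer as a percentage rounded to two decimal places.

Initially, labor force = 1,378.54 + 114.04 = 1,492.58 thousand, so u = 114.04/1,492.58 = 7.64%.
After the change, unemployed falls and employed rises by 37.13; labor force unchanged → E = 1,415.67, U = 76.91, labor force = 1,492.58 thousand.
New unemployment rate = 76.91 / 1,492.58 = 5.15%.

New unemployment rate ≈ 5.15%.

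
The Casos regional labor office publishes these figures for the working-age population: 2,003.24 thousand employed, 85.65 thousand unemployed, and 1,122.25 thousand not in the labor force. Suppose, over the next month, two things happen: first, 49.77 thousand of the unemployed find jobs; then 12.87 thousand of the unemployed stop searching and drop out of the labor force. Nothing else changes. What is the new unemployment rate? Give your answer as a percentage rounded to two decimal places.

Initially, labor force = 2,003.24 + 85.65 = 2,088.89 thousand, so u = 85.65/2,088.89 = 4.10%.
After the first change, unemployed falls and employed rises by 49.77; labor force unchanged → E = 2,053.01, U = 35.88, labor force = 2,088.89 thousand.
After the second change, unemployed and labor force both fall by 12.87 → E = 2,053.01, U = 23.01, labor force = 2,076.02 thousand.
New unemployment rate = 23.01 / 2,076.02 = 1.11%.

New unemployment rate ≈ 1.11%.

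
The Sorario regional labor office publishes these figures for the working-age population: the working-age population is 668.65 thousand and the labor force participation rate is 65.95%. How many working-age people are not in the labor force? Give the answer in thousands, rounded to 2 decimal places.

Share not in the labor force = 1 − 0.6595 = 0.3405.
Not in labor force = 0.3405 × 668.65 ≈ 227.68 thousand.

About 227.68 thousand are not in the labor force.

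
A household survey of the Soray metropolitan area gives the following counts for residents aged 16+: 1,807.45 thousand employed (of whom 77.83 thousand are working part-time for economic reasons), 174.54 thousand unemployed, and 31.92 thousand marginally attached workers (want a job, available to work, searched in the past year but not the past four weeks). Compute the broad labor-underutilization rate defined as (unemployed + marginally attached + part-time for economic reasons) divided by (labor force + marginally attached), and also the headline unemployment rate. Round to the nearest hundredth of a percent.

Labor force = 1,807.45 + 174.54 = 1,981.99 thousand.
Numerator = 174.54 + 31.92 + 77.83 = 284.29 thousand.
Denominator = 1,981.99 + 31.92 = 2,013.91 thousand.
Broad rate = 284.29 / 2,013.91 = 14.12%.
Headline unemployment rate = 174.54 / 1,981.99 = 8.81%.

Broad underutilization rate ≈ 14.12%; headline unemployment rate ≈ 8.81%.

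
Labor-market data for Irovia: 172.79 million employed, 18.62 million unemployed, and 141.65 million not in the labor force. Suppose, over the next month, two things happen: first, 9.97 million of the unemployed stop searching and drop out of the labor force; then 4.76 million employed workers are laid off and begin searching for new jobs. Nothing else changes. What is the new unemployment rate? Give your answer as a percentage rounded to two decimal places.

New unemployment rate ≈ 7.39%.

Initially, labor force = 172.79 + 18.62 = 191.41 million, so u = 18.62/191.41 = 9.73%.
After the first change, unemployed and labor force both fall by 9.97 → E = 172.79, U = 8.65, labor force = 181.44 million.
After the second change, employed falls and unemployed rises by 4.76; labor force unchanged → E = 168.03, U = 13.41, labor force = 181.44 million.
New unemployment rate = 13.41 / 181.44 = 7.39%.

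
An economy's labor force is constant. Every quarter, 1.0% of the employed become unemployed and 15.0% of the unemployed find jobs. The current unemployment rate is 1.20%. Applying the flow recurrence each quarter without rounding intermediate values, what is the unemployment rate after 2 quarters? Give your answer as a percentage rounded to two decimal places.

Unemployment rate after two quarters ≈ 2.69%.

With a fixed labor force, u_{t+1} = u_t + s·(1−u_t) − f·u_t = u_t·(1−s−f) + s.
Here 1−s−f = 0.840 and s = 0.010.
u_1 = 0.012000 × 0.840 + 0.010 = 0.020080.
u_2 = 0.020080 × 0.840 + 0.010 = 0.026867.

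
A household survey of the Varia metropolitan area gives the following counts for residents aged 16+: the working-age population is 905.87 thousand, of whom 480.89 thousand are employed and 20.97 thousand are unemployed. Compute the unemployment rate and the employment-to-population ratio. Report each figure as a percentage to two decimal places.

Unemployment rate ≈ 4.18%; employment-population ratio ≈ 53.09%.

Labor force = employed + unemployed = 480.89 + 20.97 = 501.86 thousand.
Unemployment rate = 20.97 / 501.86 = 4.18%.
Employment-population ratio = 480.89 / 905.87 = 53.09%.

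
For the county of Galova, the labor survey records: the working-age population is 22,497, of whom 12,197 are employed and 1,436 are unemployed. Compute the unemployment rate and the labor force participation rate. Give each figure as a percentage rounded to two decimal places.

Labor force = employed + unemployed = 12,197 + 1,436 = 13,633.
Unemployment rate = 1,436 / 13,633 = 10.53%.
Labor force participation rate = 13,633 / 22,497 = 60.60%.

Unemployment rate ≈ 10.53%; labor force participation rate ≈ 60.60%.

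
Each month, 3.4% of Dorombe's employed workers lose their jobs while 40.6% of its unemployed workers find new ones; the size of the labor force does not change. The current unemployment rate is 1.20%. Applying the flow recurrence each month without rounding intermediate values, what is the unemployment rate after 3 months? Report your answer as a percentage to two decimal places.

Unemployment rate after three months ≈ 6.58%.

With a fixed labor force, u_{t+1} = u_t + s·(1−u_t) − f·u_t = u_t·(1−s−f) + s.
Here 1−s−f = 0.560 and s = 0.034.
u_1 = 0.012000 × 0.560 + 0.034 = 0.040720.
u_2 = 0.040720 × 0.560 + 0.034 = 0.056803.
u_3 = 0.056803 × 0.560 + 0.034 = 0.065810.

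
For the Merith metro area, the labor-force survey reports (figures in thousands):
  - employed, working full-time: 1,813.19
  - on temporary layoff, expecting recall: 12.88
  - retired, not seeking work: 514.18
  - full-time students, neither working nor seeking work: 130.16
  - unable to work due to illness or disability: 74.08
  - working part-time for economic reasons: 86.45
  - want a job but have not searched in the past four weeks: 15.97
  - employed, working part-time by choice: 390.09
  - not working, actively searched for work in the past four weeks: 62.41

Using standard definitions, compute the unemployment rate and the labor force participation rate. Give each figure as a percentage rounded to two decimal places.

Employed = 1,813.19 + 86.45 + 390.09 = 2,289.73 thousand (anyone who worked, including part-time for economic reasons, counts as employed).
Unemployed = 12.88 + 62.41 = 75.29 thousand (jobless and actively searching, or on temporary layoff).
Labor force = 2,289.73 + 75.29 = 2,365.02 thousand.
Not in labor force = 514.18 + 130.16 + 74.08 + 15.97 = 734.39 thousand (those not working and not actively searching are outside the labor force — including those who want a job but have given up searching).
Civilian working-age population = 2,365.02 + 734.39 = 3,099.41 thousand.
Unemployment rate = 75.29 / 2,365.02 = 3.18%.
Labor force participation rate = 2,365.02 / 3,099.41 = 76.31%.

Unemployment rate ≈ 3.18%; labor force participation rate ≈ 76.31%.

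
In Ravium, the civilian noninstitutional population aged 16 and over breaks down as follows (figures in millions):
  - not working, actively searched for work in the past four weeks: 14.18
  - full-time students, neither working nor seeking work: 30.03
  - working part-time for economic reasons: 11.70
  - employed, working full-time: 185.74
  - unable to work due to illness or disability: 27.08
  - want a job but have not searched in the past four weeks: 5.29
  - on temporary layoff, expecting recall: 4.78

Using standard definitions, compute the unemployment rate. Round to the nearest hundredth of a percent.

Employed = 11.70 + 185.74 = 197.44 million (anyone who worked, including part-time for economic reasons, counts as employed).
Unemployed = 14.18 + 4.78 = 18.96 million (jobless and actively searching, or on temporary layoff).
Labor force = 197.44 + 18.96 = 216.40 million.
Unemployment rate = 18.96 / 216.40 = 8.76%.

Unemployment rate ≈ 8.76%.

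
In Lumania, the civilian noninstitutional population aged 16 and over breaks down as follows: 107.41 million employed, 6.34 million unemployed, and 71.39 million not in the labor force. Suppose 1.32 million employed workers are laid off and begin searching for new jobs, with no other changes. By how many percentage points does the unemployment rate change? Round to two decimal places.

The unemployment rate changes by +1.16 percentage points.

Initially, labor force = 107.41 + 6.34 = 113.75 million, so u = 6.34/113.75 = 5.57%.
After the change, employed falls and unemployed rises by 1.32; labor force unchanged → E = 106.09, U = 7.66, labor force = 113.75 million.
New unemployment rate = 7.66 / 113.75 = 6.73%.
Change = 6.73% − 5.57% = +1.16 percentage points.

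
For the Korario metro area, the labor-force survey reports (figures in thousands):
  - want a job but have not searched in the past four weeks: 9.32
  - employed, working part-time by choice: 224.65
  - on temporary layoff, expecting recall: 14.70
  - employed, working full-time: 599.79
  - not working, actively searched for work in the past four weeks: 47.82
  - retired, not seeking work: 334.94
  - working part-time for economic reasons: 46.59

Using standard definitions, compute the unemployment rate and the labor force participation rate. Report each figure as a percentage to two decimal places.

Unemployment rate ≈ 6.70%; labor force participation rate ≈ 73.06%.

Employed = 224.65 + 599.79 + 46.59 = 871.03 thousand (anyone who worked, including part-time for economic reasons, counts as employed).
Unemployed = 14.70 + 47.82 = 62.52 thousand (jobless and actively searching, or on temporary layoff).
Labor force = 871.03 + 62.52 = 933.55 thousand.
Not in labor force = 9.32 + 334.94 = 344.26 thousand (those not working and not actively searching are outside the labor force — including those who want a job but have given up searching).
Civilian working-age population = 933.55 + 344.26 = 1,277.81 thousand.
Unemployment rate = 62.52 / 933.55 = 6.70%.
Labor force participation rate = 933.55 / 1,277.81 = 73.06%.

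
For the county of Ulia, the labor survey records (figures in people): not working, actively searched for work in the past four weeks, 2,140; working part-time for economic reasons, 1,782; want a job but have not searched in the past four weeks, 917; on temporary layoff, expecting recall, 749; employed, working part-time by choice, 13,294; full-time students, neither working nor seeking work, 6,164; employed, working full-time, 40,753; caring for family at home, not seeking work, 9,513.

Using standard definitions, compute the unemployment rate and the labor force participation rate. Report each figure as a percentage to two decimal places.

Employed = 1,782 + 13,294 + 40,753 = 55,829 (anyone who worked, including part-time for economic reasons, counts as employed).
Unemployed = 2,140 + 749 = 2,889 (jobless and actively searching, or on temporary layoff).
Labor force = 55,829 + 2,889 = 58,718.
Not in labor force = 917 + 6,164 + 9,513 = 16,594 (those not working and not actively searching are outside the labor force — including those who want a job but have given up searching).
Civilian working-age population = 58,718 + 16,594 = 75,312.
Unemployment rate = 2,889 / 58,718 = 4.92%.
Labor force participation rate = 58,718 / 75,312 = 77.97%.

Unemployment rate ≈ 4.92%; labor force participation rate ≈ 77.97%.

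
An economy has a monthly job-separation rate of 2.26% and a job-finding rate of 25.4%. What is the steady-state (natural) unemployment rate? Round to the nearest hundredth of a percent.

Steady-state unemployment rate ≈ 8.17%.

At steady state the flows balance: s·E = f·U, so U/(E+U) = s/(s+f).
u* = 2.26 / (2.26 + 25.4) = 2.26 / 27.66 = 8.17%.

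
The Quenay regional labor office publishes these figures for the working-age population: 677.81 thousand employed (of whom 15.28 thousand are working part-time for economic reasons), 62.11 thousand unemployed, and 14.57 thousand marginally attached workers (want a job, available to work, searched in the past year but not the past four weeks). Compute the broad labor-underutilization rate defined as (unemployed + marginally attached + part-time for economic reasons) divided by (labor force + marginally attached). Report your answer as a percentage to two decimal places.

Labor force = 677.81 + 62.11 = 739.92 thousand.
Numerator = 62.11 + 14.57 + 15.28 = 91.96 thousand.
Denominator = 739.92 + 14.57 = 754.49 thousand.
Broad rate = 91.96 / 754.49 = 12.19%.

Broad underutilization rate ≈ 12.19%.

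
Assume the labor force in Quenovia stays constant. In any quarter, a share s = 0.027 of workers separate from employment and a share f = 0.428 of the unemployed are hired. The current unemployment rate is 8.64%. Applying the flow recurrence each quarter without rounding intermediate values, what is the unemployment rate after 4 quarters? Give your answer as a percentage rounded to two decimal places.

Unemployment rate after four quarters ≈ 6.17%.

With a fixed labor force, u_{t+1} = u_t + s·(1−u_t) − f·u_t = u_t·(1−s−f) + s.
Here 1−s−f = 0.545 and s = 0.027.
u_1 = 0.086400 × 0.545 + 0.027 = 0.074088.
u_2 = 0.074088 × 0.545 + 0.027 = 0.067378.
u_3 = 0.067378 × 0.545 + 0.027 = 0.063721.
u_4 = 0.063721 × 0.545 + 0.027 = 0.061728.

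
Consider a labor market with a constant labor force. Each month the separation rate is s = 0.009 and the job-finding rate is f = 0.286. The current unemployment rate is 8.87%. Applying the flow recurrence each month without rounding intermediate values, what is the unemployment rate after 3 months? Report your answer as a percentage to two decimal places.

With a fixed labor force, u_{t+1} = u_t + s·(1−u_t) − f·u_t = u_t·(1−s−f) + s.
Here 1−s−f = 0.705 and s = 0.009.
u_1 = 0.088700 × 0.705 + 0.009 = 0.071533.
u_2 = 0.071533 × 0.705 + 0.009 = 0.059431.
u_3 = 0.059431 × 0.705 + 0.009 = 0.050899.

Unemployment rate after three months ≈ 5.09%.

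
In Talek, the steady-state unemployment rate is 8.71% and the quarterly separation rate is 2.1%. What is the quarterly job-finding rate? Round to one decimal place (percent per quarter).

Job-finding rate ≈ 22.0% per quarter.

From u* = s/(s+f): f = s·(1−u)/u.
f = 2.1 × (1 − 0.0871) / 0.0871 = 1.9171 / 0.0871 ≈ 22.0% per quarter.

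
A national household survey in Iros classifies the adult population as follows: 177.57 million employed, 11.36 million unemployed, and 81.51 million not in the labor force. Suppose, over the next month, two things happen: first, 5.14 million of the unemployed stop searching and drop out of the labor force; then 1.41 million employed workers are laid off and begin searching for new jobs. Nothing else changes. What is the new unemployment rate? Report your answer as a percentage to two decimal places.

Initially, labor force = 177.57 + 11.36 = 188.93 million, so u = 11.36/188.93 = 6.01%.
After the first change, unemployed and labor force both fall by 5.14 → E = 177.57, U = 6.22, labor force = 183.79 million.
After the second change, employed falls and unemployed rises by 1.41; labor force unchanged → E = 176.16, U = 7.63, labor force = 183.79 million.
New unemployment rate = 7.63 / 183.79 = 4.15%.

New unemployment rate ≈ 4.15%.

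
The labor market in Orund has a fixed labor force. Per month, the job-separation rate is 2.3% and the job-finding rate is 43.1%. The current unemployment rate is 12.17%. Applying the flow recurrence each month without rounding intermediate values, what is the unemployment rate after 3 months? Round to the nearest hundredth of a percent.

Unemployment rate after three months ≈ 6.22%.

With a fixed labor force, u_{t+1} = u_t + s·(1−u_t) − f·u_t = u_t·(1−s−f) + s.
Here 1−s−f = 0.546 and s = 0.023.
u_1 = 0.121700 × 0.546 + 0.023 = 0.089448.
u_2 = 0.089448 × 0.546 + 0.023 = 0.071839.
u_3 = 0.071839 × 0.546 + 0.023 = 0.062224.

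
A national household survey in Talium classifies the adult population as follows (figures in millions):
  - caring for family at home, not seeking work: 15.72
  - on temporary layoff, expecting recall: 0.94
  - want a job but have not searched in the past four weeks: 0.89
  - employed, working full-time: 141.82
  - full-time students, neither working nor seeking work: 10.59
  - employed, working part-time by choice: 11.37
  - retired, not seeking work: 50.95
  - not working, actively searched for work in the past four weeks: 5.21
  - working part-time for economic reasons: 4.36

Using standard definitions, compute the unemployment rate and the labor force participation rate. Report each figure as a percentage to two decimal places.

Unemployment rate ≈ 3.76%; labor force participation rate ≈ 67.69%.

Employed = 141.82 + 11.37 + 4.36 = 157.55 million (anyone who worked, including part-time for economic reasons, counts as employed).
Unemployed = 0.94 + 5.21 = 6.15 million (jobless and actively searching, or on temporary layoff).
Labor force = 157.55 + 6.15 = 163.70 million.
Not in labor force = 15.72 + 0.89 + 10.59 + 50.95 = 78.15 million (those not working and not actively searching are outside the labor force — including those who want a job but have given up searching).
Civilian working-age population = 163.70 + 78.15 = 241.85 million.
Unemployment rate = 6.15 / 163.70 = 3.76%.
Labor force participation rate = 163.70 / 241.85 = 67.69%.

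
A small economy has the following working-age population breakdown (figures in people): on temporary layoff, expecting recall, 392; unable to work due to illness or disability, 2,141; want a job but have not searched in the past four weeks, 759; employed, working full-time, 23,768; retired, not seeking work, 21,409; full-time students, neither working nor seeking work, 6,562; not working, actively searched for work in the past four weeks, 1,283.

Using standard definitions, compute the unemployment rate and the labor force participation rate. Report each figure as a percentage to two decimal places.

Unemployment rate ≈ 6.58%; labor force participation rate ≈ 45.18%.

Employed = 23,768.
Unemployed = 392 + 1,283 = 1,675 (jobless and actively searching, or on temporary layoff).
Labor force = 23,768 + 1,675 = 25,443.
Not in labor force = 2,141 + 759 + 21,409 + 6,562 = 30,871 (those not working and not actively searching are outside the labor force — including those who want a job but have given up searching).
Civilian working-age population = 25,443 + 30,871 = 56,314.
Unemployment rate = 1,675 / 25,443 = 6.58%.
Labor force participation rate = 25,443 / 56,314 = 45.18%.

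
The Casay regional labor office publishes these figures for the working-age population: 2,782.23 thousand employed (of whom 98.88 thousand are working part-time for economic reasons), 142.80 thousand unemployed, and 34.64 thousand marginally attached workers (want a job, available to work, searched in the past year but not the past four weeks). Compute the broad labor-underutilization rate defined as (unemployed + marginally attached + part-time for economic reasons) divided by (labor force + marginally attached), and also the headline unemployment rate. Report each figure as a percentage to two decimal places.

Broad underutilization rate ≈ 9.34%; headline unemployment rate ≈ 4.88%.

Labor force = 2,782.23 + 142.80 = 2,925.03 thousand.
Numerator = 142.80 + 34.64 + 98.88 = 276.32 thousand.
Denominator = 2,925.03 + 34.64 = 2,959.67 thousand.
Broad rate = 276.32 / 2,959.67 = 9.34%.
Headline unemployment rate = 142.80 / 2,925.03 = 4.88%.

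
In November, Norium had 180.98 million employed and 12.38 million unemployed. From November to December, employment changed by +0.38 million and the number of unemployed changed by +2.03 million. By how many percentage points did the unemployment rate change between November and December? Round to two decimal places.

The unemployment rate changed by +0.96 percentage points.

November: labor force = 180.98 + 12.38 = 193.36; u = 12.38/193.36 = 6.40%.
December: labor force = 181.36 + 14.41 = 195.77; u = 14.41/195.77 = 7.36%.
Change = 7.36% − 6.40% = +0.96 pp.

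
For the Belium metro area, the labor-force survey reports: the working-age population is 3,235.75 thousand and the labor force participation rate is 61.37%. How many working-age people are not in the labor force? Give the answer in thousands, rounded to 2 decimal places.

Share not in the labor force = 1 − 0.6137 = 0.3863.
Not in labor force = 0.3863 × 3,235.75 ≈ 1,249.97 thousand.

About 1,249.97 thousand are not in the labor force.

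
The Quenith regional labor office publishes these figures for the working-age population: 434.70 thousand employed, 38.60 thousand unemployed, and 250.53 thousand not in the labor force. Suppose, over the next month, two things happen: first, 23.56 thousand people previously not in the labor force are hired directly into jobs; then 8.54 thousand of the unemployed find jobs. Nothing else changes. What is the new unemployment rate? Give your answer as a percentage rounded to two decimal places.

Initially, labor force = 434.70 + 38.60 = 473.30 thousand, so u = 38.60/473.30 = 8.16%.
After the first change, employed and labor force both rise by 23.56; unemployed unchanged → E = 458.26, U = 38.60, labor force = 496.86 thousand.
After the second change, unemployed falls and employed rises by 8.54; labor force unchanged → E = 466.80, U = 30.06, labor force = 496.86 thousand.
New unemployment rate = 30.06 / 496.86 = 6.05%.

New unemployment rate ≈ 6.05%.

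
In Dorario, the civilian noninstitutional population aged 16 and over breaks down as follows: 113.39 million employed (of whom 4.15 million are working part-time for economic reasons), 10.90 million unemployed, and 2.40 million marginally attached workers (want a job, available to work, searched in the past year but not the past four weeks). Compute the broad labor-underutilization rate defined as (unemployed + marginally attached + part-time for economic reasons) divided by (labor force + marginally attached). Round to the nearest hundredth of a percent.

Broad underutilization rate ≈ 13.77%.

Labor force = 113.39 + 10.90 = 124.29 million.
Numerator = 10.90 + 2.40 + 4.15 = 17.45 million.
Denominator = 124.29 + 2.40 = 126.69 million.
Broad rate = 17.45 / 126.69 = 13.77%.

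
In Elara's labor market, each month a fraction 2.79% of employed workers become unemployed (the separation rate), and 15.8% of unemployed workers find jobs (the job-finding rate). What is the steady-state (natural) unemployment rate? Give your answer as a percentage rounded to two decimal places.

At steady state the flows balance: s·E = f·U, so U/(E+U) = s/(s+f).
u* = 2.79 / (2.79 + 15.8) = 2.79 / 18.59 = 15.01%.

Steady-state unemployment rate ≈ 15.01%.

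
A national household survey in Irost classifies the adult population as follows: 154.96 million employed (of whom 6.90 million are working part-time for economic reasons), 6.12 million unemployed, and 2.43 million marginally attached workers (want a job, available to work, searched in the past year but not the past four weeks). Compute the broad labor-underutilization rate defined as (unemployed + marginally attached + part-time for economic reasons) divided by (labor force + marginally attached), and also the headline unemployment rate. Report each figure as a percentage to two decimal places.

Broad underutilization rate ≈ 9.45%; headline unemployment rate ≈ 3.80%.

Labor force = 154.96 + 6.12 = 161.08 million.
Numerator = 6.12 + 2.43 + 6.90 = 15.45 million.
Denominator = 161.08 + 2.43 = 163.51 million.
Broad rate = 15.45 / 163.51 = 9.45%.
Headline unemployment rate = 6.12 / 161.08 = 3.80%.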